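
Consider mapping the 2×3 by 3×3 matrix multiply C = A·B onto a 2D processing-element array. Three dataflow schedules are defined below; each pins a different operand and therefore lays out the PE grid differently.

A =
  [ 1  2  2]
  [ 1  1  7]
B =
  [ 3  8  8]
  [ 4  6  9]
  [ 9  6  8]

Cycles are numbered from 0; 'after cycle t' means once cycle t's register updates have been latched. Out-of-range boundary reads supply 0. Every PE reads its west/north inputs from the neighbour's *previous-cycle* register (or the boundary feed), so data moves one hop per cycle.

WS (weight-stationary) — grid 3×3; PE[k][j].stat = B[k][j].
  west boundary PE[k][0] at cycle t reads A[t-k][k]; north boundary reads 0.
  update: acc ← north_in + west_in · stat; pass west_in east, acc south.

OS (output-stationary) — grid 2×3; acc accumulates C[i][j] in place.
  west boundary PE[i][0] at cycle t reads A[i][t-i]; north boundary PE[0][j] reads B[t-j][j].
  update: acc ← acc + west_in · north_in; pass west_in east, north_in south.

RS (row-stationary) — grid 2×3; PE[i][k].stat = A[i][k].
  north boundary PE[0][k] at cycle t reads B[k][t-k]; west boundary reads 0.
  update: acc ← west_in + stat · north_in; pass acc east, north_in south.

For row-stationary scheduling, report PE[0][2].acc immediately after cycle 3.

PE[0][2].acc = 32

RS (2×3). Following PE[0][2] plus its west/north inputs:
  t=0 PE[0][1]: acc=0 h=0 v=0
  t=0 PE[0][2]: acc=0 h=0 v=0
  t=1 PE[0][1]: acc=11 h=11 v=4
  t=1 PE[0][2]: acc=0 h=0 v=0
  t=2 PE[0][1]: acc=20 h=20 v=6
  t=2 PE[0][2]: acc=29 h=29 v=9
  t=3 PE[0][1]: acc=26 h=26 v=9
  t=3 PE[0][2]: acc=32 h=32 v=6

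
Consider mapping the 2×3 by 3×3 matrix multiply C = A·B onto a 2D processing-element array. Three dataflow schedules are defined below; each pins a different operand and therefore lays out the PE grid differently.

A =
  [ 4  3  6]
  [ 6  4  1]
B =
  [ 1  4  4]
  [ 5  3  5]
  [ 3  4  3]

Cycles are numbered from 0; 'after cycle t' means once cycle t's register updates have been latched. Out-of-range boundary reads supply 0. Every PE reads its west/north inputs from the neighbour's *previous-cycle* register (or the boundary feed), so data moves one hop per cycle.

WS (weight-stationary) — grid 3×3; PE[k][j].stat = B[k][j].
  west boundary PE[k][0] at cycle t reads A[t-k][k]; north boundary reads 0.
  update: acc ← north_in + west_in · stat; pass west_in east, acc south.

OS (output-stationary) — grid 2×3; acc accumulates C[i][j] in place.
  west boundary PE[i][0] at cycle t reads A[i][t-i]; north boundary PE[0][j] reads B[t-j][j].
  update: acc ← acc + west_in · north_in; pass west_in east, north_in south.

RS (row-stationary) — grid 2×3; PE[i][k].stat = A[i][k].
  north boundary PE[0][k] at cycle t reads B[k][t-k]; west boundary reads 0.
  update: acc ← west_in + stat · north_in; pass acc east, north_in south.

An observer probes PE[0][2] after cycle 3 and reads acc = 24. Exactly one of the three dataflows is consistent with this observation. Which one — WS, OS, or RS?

dataflow = WS

Under WS (3×3), PE[0][2]:
  0: (0,2).acc=0  regs=<0,0>
  1: (0,2).acc=0  regs=<0,0>
  2: (0,2).acc=16  regs=<4,16>
  3: (0,2).acc=24  regs=<6,24>
Under OS (2×3), PE[0][2]:
  0: (0,2).acc=0  regs=<0,0>
  1: (0,2).acc=0  regs=<0,0>
  2: (0,2).acc=16  regs=<4,4>
  3: (0,2).acc=31  regs=<3,5>
Under RS (2×3), PE[0][2]:
  0: (0,2).acc=0  regs=<0,0>
  1: (0,2).acc=0  regs=<0,0>
  2: (0,2).acc=37  regs=<37,3>
  3: (0,2).acc=49  regs=<49,4>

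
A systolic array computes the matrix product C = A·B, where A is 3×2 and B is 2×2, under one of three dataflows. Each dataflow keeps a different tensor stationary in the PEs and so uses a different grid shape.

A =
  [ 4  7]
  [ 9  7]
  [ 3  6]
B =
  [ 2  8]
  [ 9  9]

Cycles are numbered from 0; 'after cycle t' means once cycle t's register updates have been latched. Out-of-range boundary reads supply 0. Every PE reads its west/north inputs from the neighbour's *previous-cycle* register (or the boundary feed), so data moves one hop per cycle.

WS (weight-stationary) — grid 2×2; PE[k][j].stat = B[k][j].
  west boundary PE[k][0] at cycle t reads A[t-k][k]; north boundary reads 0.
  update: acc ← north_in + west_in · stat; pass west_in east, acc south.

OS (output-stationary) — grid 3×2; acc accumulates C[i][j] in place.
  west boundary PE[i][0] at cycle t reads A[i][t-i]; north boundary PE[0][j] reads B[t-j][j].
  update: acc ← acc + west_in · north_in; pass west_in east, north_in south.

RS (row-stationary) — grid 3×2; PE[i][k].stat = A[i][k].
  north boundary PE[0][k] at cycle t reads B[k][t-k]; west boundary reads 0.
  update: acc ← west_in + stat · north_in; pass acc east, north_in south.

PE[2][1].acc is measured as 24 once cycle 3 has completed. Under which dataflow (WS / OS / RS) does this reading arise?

dataflow = OS

— WS: 2×2 array has no PE[2][1].
— OS: 3×2; PE[2][1] trace:
  cycle 0: PE[2][1] → acc 0, east 0, south 0
  cycle 1: PE[2][1] → acc 0, east 0, south 0
  cycle 2: PE[2][1] → acc 0, east 0, south 0
  cycle 3: PE[2][1] → acc 24, east 3, south 8
— RS: 3×2; PE[2][1] trace:
  cycle 0: PE[2][1] → acc 0, east 0, south 0
  cycle 1: PE[2][1] → acc 0, east 0, south 0
  cycle 2: PE[2][1] → acc 0, east 0, south 0
  cycle 3: PE[2][1] → acc 60, east 60, south 9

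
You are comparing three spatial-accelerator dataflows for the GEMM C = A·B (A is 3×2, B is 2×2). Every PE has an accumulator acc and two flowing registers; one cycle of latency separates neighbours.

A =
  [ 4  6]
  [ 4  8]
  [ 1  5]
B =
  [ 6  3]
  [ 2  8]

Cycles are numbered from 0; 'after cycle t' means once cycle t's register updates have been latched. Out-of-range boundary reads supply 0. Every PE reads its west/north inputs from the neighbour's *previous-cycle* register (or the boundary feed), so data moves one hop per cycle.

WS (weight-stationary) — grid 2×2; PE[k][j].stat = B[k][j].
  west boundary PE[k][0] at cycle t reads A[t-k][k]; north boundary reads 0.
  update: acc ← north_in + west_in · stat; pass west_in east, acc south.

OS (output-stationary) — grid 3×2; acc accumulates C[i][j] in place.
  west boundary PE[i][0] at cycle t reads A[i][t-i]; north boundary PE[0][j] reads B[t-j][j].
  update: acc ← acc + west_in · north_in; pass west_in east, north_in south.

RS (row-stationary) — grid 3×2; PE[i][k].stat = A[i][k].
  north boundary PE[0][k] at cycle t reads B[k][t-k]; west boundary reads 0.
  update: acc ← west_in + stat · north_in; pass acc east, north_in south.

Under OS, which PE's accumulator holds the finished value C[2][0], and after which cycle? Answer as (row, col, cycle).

Under OS, C[2][0] lands at PE[2][0]:
  step 0 · PE2,0: acc=0; fwd→0 fwd↓0
  step 1 · PE2,0: acc=0; fwd→0 fwd↓0
  step 2 · PE2,0: acc=6; fwd→1 fwd↓6
  step 3 · PE2,0: acc=16; fwd→5 fwd↓2

(row, col, cycle) = (2, 0, 3)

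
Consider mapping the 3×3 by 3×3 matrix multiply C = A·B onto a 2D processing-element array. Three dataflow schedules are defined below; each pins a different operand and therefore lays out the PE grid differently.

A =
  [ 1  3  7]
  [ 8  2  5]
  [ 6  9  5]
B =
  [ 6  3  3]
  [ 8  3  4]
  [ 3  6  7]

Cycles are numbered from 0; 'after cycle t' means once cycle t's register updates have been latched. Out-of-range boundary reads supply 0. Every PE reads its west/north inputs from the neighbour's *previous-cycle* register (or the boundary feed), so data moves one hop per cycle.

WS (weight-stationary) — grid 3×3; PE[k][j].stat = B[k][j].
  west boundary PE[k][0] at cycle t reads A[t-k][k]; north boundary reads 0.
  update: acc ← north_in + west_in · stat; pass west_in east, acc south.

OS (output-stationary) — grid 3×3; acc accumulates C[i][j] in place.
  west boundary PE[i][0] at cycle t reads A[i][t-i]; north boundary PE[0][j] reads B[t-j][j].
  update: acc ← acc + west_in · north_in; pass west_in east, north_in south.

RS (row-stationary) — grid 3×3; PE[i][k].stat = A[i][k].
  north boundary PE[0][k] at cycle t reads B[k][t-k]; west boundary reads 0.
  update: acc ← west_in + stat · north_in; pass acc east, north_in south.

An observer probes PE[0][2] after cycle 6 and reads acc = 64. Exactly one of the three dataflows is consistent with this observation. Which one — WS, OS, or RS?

dataflow = OS

— WS: 3×3; PE[0][2] trace:
  @0  [0,2]  acc 0  |  →0  ↓0
  @1  [0,2]  acc 0  |  →0  ↓0
  @2  [0,2]  acc 3  |  →1  ↓3
  @3  [0,2]  acc 24  |  →8  ↓24
  @4  [0,2]  acc 18  |  →6  ↓18
  @5  [0,2]  acc 0  |  →0  ↓0
  @6  [0,2]  acc 0  |  →0  ↓0
— OS: 3×3; PE[0][2] trace:
  @0  [0,2]  acc 0  |  →0  ↓0
  @1  [0,2]  acc 0  |  →0  ↓0
  @2  [0,2]  acc 3  |  →1  ↓3
  @3  [0,2]  acc 15  |  →3  ↓4
  @4  [0,2]  acc 64  |  →7  ↓7
  @5  [0,2]  acc 64  |  →0  ↓0
  @6  [0,2]  acc 64  |  →0  ↓0
— RS: 3×3; PE[0][2] trace:
  @0  [0,2]  acc 0  |  →0  ↓0
  @1  [0,2]  acc 0  |  →0  ↓0
  @2  [0,2]  acc 51  |  →51  ↓3
  @3  [0,2]  acc 54  |  →54  ↓6
  @4  [0,2]  acc 64  |  →64  ↓7
  @5  [0,2]  acc 0  |  →0  ↓0
  @6  [0,2]  acc 0  |  →0  ↓0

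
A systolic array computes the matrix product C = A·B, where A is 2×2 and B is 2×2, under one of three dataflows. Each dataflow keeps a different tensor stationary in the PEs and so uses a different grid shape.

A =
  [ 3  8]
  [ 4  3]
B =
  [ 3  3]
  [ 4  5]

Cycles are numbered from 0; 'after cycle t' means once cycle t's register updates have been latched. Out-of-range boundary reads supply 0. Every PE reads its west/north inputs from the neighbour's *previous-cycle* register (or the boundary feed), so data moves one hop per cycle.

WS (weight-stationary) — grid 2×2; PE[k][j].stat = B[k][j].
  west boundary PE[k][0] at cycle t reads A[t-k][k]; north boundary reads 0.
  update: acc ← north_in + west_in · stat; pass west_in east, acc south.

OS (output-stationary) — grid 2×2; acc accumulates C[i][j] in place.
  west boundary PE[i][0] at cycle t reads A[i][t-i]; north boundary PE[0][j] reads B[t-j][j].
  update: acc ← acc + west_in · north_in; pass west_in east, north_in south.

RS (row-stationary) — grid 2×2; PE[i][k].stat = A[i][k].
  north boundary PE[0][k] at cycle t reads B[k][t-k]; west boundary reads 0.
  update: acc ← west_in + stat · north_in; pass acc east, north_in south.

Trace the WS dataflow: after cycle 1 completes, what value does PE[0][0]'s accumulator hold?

WS (2×2). Following PE[0][0] plus its west/north inputs:
  c0 r0c0: 9 / 3 / 9
  c1 r0c0: 12 / 4 / 12

PE[0][0].acc = 12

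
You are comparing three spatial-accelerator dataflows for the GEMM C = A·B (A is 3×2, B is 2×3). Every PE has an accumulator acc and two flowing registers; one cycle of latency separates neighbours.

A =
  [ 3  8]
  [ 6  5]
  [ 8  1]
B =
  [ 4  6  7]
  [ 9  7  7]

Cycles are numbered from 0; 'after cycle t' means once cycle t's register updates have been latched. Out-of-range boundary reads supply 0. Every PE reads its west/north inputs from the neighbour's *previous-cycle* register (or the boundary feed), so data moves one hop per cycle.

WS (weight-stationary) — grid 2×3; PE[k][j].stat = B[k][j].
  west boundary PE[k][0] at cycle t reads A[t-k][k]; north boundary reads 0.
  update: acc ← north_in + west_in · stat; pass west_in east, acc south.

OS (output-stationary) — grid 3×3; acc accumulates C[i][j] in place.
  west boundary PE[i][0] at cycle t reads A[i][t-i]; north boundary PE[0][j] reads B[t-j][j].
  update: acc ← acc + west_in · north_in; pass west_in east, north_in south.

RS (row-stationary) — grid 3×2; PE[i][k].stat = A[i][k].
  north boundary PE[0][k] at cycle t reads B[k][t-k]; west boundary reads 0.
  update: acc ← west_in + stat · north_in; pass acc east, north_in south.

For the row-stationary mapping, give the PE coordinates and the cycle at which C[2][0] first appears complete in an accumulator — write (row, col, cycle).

Under RS, C[2][0] lands at PE[2][1]:
  step 0 · PE2,1: acc=0; fwd→0 fwd↓0
  step 1 · PE2,1: acc=0; fwd→0 fwd↓0
  step 2 · PE2,1: acc=0; fwd→0 fwd↓0
  step 3 · PE2,1: acc=41; fwd→41 fwd↓9

(row, col, cycle) = (2, 1, 3)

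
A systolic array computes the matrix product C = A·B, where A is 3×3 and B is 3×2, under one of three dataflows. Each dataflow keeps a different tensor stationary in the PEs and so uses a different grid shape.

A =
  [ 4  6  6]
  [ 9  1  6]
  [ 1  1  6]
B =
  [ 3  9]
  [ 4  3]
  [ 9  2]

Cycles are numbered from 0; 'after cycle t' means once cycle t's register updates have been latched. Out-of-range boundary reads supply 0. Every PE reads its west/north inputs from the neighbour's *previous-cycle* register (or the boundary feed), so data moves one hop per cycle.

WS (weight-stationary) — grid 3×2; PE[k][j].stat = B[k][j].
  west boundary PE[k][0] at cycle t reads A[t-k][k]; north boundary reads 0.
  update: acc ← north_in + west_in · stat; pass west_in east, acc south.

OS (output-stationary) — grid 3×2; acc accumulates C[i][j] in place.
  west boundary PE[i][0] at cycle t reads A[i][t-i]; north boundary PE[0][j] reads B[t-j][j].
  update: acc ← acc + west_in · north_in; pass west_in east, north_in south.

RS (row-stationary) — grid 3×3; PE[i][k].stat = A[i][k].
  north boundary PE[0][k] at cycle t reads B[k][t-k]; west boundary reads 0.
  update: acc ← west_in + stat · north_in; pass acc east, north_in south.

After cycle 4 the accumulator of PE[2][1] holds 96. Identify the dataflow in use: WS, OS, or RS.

Under WS (3×2), PE[2][1]:
  after 0 — PE[2][1] acc=0, pass-E 0, pass-S 0
  after 1 — PE[2][1] acc=0, pass-E 0, pass-S 0
  after 2 — PE[2][1] acc=0, pass-E 0, pass-S 0
  after 3 — PE[2][1] acc=66, pass-E 6, pass-S 66
  after 4 — PE[2][1] acc=96, pass-E 6, pass-S 96
Under OS (3×2), PE[2][1]:
  after 0 — PE[2][1] acc=0, pass-E 0, pass-S 0
  after 1 — PE[2][1] acc=0, pass-E 0, pass-S 0
  after 2 — PE[2][1] acc=0, pass-E 0, pass-S 0
  after 3 — PE[2][1] acc=9, pass-E 1, pass-S 9
  after 4 — PE[2][1] acc=12, pass-E 1, pass-S 3
Under RS (3×3), PE[2][1]:
  after 0 — PE[2][1] acc=0, pass-E 0, pass-S 0
  after 1 — PE[2][1] acc=0, pass-E 0, pass-S 0
  after 2 — PE[2][1] acc=0, pass-E 0, pass-S 0
  after 3 — PE[2][1] acc=7, pass-E 7, pass-S 4
  after 4 — PE[2][1] acc=12, pass-E 12, pass-S 3

dataflow = WS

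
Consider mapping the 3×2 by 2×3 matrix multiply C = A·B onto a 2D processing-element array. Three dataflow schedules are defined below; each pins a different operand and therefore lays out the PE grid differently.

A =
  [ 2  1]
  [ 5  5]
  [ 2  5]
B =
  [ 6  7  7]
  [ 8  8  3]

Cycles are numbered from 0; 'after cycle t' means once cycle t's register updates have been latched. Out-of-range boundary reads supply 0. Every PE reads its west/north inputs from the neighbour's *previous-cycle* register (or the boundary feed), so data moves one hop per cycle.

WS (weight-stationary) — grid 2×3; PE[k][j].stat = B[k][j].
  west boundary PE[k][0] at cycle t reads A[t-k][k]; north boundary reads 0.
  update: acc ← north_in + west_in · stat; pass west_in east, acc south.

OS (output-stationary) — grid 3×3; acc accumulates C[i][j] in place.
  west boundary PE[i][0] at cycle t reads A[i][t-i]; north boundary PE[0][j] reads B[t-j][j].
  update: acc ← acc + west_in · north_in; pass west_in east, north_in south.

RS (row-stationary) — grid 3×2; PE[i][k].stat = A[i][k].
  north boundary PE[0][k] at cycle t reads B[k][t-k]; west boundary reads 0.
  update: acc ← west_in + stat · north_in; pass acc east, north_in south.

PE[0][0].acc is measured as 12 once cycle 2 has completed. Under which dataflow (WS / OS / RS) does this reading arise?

Under WS (2×3), PE[0][0]:
  step 0 · PE0,0: acc=12; fwd→2 fwd↓12
  step 1 · PE0,0: acc=30; fwd→5 fwd↓30
  step 2 · PE0,0: acc=12; fwd→2 fwd↓12
Under OS (3×3), PE[0][0]:
  step 0 · PE0,0: acc=12; fwd→2 fwd↓6
  step 1 · PE0,0: acc=20; fwd→1 fwd↓8
  step 2 · PE0,0: acc=20; fwd→0 fwd↓0
Under RS (3×2), PE[0][0]:
  step 0 · PE0,0: acc=12; fwd→12 fwd↓6
  step 1 · PE0,0: acc=14; fwd→14 fwd↓7
  step 2 · PE0,0: acc=14; fwd→14 fwd↓7

dataflow = WS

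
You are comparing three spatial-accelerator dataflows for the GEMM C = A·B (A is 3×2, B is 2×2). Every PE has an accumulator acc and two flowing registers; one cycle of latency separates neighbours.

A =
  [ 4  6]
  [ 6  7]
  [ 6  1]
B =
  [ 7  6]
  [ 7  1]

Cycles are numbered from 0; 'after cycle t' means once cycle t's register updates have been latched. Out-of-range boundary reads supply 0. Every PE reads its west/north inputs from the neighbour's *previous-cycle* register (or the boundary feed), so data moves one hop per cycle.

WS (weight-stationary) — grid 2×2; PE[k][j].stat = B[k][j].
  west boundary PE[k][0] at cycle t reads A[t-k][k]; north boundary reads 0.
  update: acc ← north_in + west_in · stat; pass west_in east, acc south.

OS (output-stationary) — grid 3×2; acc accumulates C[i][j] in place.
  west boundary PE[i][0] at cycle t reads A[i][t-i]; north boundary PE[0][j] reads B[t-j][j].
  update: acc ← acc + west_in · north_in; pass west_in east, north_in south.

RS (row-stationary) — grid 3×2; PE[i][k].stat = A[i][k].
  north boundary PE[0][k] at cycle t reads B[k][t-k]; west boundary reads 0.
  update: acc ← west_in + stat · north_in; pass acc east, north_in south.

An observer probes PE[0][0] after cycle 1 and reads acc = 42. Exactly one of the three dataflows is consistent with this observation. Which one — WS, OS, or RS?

dataflow = WS

WS (2×2 grid), PE[0][0]:
  after 0 — PE[0][0] acc=28, pass-E 4, pass-S 28
  after 1 — PE[0][0] acc=42, pass-E 6, pass-S 42
OS (3×2 grid), PE[0][0]:
  after 0 — PE[0][0] acc=28, pass-E 4, pass-S 7
  after 1 — PE[0][0] acc=70, pass-E 6, pass-S 7
RS (3×2 grid), PE[0][0]:
  after 0 — PE[0][0] acc=28, pass-E 28, pass-S 7
  after 1 — PE[0][0] acc=24, pass-E 24, pass-S 6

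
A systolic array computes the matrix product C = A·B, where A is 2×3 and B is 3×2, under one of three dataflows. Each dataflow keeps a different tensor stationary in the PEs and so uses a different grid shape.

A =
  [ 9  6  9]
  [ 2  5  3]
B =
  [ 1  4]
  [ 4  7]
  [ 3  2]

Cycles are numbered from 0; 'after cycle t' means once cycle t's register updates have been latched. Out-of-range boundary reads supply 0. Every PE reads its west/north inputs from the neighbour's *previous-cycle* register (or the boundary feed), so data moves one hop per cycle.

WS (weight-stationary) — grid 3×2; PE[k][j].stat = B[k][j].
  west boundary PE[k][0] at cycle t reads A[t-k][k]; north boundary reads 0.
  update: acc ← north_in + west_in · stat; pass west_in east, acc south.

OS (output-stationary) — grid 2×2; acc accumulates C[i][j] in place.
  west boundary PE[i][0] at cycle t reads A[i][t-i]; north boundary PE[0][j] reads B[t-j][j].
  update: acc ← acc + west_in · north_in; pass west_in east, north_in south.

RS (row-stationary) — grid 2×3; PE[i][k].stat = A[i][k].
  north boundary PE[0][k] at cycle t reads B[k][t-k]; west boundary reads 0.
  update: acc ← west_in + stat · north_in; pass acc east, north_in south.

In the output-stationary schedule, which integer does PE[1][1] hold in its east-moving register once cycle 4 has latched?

register = 3

OS on a 2×2 grid — tracing PE[1][1] and its feeders:
  cycle 0: PE[0][1] → acc 0, east 0, south 0
  cycle 0: PE[1][0] → acc 0, east 0, south 0
  cycle 0: PE[1][1] → acc 0, east 0, south 0
  cycle 1: PE[0][1] → acc 36, east 9, south 4
  cycle 1: PE[1][0] → acc 2, east 2, south 1
  cycle 1: PE[1][1] → acc 0, east 0, south 0
  cycle 2: PE[0][1] → acc 78, east 6, south 7
  cycle 2: PE[1][0] → acc 22, east 5, south 4
  cycle 2: PE[1][1] → acc 8, east 2, south 4
  cycle 3: PE[0][1] → acc 96, east 9, south 2
  cycle 3: PE[1][0] → acc 31, east 3, south 3
  cycle 3: PE[1][1] → acc 43, east 5, south 7
  cycle 4: PE[0][1] → acc 96, east 0, south 0
  cycle 4: PE[1][0] → acc 31, east 0, south 0
  cycle 4: PE[1][1] → acc 49, east 3, south 2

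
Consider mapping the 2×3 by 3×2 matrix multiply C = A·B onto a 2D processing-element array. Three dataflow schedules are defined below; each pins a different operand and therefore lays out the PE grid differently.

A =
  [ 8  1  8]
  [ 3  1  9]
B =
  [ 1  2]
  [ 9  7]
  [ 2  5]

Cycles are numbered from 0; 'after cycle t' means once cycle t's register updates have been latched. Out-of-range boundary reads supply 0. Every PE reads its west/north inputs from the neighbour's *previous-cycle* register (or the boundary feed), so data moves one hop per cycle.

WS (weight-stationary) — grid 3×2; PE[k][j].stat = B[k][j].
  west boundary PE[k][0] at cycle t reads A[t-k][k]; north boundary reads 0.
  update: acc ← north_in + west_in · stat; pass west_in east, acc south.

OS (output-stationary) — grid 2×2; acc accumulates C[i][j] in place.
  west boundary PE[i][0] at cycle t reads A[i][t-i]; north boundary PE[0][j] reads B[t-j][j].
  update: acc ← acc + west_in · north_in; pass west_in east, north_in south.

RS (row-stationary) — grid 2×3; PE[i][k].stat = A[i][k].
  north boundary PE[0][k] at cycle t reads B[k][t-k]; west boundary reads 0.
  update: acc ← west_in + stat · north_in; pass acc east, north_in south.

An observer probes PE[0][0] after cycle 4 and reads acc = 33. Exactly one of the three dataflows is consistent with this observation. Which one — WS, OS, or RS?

dataflow = OS

Under WS (3×2), PE[0][0]:
  cycle 0: PE[0][0] → acc 8, east 8, south 8
  cycle 1: PE[0][0] → acc 3, east 3, south 3
  cycle 2: PE[0][0] → acc 0, east 0, south 0
  cycle 3: PE[0][0] → acc 0, east 0, south 0
  cycle 4: PE[0][0] → acc 0, east 0, south 0
Under OS (2×2), PE[0][0]:
  cycle 0: PE[0][0] → acc 8, east 8, south 1
  cycle 1: PE[0][0] → acc 17, east 1, south 9
  cycle 2: PE[0][0] → acc 33, east 8, south 2
  cycle 3: PE[0][0] → acc 33, east 0, south 0
  cycle 4: PE[0][0] → acc 33, east 0, south 0
Under RS (2×3), PE[0][0]:
  cycle 0: PE[0][0] → acc 8, east 8, south 1
  cycle 1: PE[0][0] → acc 16, east 16, south 2
  cycle 2: PE[0][0] → acc 0, east 0, south 0
  cycle 3: PE[0][0] → acc 0, east 0, south 0
  cycle 4: PE[0][0] → acc 0, east 0, south 0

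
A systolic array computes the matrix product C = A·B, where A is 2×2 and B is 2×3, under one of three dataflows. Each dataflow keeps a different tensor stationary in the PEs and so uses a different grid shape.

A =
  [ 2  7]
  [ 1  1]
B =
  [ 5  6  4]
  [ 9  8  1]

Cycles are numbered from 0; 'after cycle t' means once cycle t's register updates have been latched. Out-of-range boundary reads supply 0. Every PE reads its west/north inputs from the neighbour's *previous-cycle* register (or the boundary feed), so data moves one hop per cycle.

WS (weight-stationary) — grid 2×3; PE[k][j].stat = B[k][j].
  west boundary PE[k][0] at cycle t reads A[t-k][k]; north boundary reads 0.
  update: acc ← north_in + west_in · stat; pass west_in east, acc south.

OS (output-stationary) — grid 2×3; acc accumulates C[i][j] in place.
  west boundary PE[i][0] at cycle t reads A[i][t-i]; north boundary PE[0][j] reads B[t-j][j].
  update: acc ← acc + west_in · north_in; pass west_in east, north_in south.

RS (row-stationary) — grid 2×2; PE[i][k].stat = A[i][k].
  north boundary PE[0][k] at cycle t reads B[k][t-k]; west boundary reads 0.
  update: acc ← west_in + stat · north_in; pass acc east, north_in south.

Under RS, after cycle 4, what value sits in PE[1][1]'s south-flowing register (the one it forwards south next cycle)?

register = 1

RS on a 2×2 grid — tracing PE[1][1] and its feeders:
  0: (0,1).acc=0  regs=<0,0>
  0: (1,0).acc=0  regs=<0,0>
  0: (1,1).acc=0  regs=<0,0>
  1: (0,1).acc=73  regs=<73,9>
  1: (1,0).acc=5  regs=<5,5>
  1: (1,1).acc=0  regs=<0,0>
  2: (0,1).acc=68  regs=<68,8>
  2: (1,0).acc=6  regs=<6,6>
  2: (1,1).acc=14  regs=<14,9>
  3: (0,1).acc=15  regs=<15,1>
  3: (1,0).acc=4  regs=<4,4>
  3: (1,1).acc=14  regs=<14,8>
  4: (0,1).acc=0  regs=<0,0>
  4: (1,0).acc=0  regs=<0,0>
  4: (1,1).acc=5  regs=<5,1>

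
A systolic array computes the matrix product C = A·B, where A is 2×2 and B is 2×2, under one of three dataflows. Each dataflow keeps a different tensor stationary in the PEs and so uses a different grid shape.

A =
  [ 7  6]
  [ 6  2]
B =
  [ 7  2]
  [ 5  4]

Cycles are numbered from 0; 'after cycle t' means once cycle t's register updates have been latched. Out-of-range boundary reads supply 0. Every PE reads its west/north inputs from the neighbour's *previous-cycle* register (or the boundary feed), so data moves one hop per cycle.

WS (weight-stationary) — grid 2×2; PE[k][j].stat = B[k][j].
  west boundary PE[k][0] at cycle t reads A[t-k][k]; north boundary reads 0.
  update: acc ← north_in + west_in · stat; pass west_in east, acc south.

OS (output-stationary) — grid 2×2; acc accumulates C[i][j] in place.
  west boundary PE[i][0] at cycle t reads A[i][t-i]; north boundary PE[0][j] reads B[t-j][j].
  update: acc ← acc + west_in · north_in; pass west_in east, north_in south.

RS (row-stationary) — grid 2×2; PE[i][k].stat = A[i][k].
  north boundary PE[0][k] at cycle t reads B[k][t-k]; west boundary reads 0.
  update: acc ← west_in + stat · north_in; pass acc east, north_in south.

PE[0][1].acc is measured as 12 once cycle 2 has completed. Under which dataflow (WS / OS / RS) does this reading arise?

— WS: 2×2; PE[0][1] trace:
  cycle 0: PE[0][1] → acc 0, east 0, south 0
  cycle 1: PE[0][1] → acc 14, east 7, south 14
  cycle 2: PE[0][1] → acc 12, east 6, south 12
— OS: 2×2; PE[0][1] trace:
  cycle 0: PE[0][1] → acc 0, east 0, south 0
  cycle 1: PE[0][1] → acc 14, east 7, south 2
  cycle 2: PE[0][1] → acc 38, east 6, south 4
— RS: 2×2; PE[0][1] trace:
  cycle 0: PE[0][1] → acc 0, east 0, south 0
  cycle 1: PE[0][1] → acc 79, east 79, south 5
  cycle 2: PE[0][1] → acc 38, east 38, south 4

dataflow = WS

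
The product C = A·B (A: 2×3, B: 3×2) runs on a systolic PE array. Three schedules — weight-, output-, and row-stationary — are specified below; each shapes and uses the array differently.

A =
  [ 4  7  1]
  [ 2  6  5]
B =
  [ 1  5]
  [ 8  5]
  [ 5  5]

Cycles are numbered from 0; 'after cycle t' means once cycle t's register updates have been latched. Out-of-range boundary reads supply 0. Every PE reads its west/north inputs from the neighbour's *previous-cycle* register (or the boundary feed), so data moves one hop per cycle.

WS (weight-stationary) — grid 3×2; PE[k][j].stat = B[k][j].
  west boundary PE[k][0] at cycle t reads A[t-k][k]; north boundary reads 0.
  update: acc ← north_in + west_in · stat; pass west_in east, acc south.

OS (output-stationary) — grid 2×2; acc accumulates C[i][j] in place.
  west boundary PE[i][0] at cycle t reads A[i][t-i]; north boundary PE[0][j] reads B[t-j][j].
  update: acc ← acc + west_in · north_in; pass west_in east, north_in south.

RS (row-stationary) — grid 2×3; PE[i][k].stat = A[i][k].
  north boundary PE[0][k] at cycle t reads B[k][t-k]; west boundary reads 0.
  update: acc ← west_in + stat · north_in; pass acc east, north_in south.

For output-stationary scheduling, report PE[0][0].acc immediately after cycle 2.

OS (2×2). Following PE[0][0] plus its west/north inputs:
  after 0 — PE[0][0] acc=4, pass-E 4, pass-S 1
  after 1 — PE[0][0] acc=60, pass-E 7, pass-S 8
  after 2 — PE[0][0] acc=65, pass-E 1, pass-S 5

PE[0][0].acc = 65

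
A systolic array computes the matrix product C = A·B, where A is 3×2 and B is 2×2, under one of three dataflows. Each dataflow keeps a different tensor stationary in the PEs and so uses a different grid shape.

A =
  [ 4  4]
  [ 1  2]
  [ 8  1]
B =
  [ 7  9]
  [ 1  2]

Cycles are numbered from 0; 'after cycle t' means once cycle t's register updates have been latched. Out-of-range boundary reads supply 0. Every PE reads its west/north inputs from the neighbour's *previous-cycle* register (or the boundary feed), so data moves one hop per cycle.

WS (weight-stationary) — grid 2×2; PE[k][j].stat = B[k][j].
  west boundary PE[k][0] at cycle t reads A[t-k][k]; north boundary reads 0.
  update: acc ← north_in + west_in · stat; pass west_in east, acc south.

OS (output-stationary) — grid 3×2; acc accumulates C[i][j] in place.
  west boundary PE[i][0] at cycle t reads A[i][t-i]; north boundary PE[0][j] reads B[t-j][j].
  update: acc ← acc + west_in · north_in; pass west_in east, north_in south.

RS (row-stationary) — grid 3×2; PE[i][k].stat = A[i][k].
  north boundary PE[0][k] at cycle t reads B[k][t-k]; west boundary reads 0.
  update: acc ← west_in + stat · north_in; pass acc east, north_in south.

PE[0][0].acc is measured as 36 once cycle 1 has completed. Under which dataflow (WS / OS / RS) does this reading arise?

dataflow = RS

WS [2×2] PE[0][0] across cycles:
  c0 r0c0: 28 / 4 / 28
  c1 r0c0: 7 / 1 / 7
OS [3×2] PE[0][0] across cycles:
  c0 r0c0: 28 / 4 / 7
  c1 r0c0: 32 / 4 / 1
RS [3×2] PE[0][0] across cycles:
  c0 r0c0: 28 / 28 / 7
  c1 r0c0: 36 / 36 / 9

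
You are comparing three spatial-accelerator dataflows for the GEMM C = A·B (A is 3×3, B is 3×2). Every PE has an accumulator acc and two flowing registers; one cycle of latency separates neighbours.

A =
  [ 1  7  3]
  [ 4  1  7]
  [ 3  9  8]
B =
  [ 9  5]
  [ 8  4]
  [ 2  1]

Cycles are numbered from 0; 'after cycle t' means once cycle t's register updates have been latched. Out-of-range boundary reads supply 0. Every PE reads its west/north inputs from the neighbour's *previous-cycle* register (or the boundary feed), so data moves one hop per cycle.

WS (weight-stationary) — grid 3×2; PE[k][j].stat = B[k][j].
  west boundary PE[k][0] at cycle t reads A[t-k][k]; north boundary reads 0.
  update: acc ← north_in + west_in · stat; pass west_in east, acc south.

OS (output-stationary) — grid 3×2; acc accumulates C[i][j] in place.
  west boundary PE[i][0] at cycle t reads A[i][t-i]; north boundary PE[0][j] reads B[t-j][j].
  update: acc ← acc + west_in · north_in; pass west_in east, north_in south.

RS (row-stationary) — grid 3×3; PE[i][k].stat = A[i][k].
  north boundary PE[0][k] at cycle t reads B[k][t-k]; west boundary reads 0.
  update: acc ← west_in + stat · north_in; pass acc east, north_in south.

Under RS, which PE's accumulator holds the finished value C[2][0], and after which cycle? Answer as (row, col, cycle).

(row, col, cycle) = (2, 2, 4)

RS: C[2][0] accumulates in PE[2][2]:
  after 0 — PE[2][2] acc=0, pass-E 0, pass-S 0
  after 1 — PE[2][2] acc=0, pass-E 0, pass-S 0
  after 2 — PE[2][2] acc=0, pass-E 0, pass-S 0
  after 3 — PE[2][2] acc=0, pass-E 0, pass-S 0
  after 4 — PE[2][2] acc=115, pass-E 115, pass-S 2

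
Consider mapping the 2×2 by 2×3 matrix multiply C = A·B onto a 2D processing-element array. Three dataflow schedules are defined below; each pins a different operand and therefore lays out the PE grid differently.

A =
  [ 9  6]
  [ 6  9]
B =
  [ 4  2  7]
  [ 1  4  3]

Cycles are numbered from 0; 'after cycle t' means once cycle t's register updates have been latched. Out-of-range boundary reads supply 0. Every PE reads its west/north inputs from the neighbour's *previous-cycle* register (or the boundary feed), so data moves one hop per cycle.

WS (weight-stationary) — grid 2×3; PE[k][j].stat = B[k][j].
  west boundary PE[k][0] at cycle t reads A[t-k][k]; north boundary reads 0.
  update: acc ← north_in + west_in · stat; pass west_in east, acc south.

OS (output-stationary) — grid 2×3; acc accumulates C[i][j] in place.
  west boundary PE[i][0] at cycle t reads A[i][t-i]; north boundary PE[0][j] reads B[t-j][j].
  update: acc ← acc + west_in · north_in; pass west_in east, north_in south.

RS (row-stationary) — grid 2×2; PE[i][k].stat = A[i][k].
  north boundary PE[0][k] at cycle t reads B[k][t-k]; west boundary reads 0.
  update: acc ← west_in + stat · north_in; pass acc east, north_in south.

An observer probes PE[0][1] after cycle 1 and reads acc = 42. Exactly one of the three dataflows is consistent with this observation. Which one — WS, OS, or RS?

WS [2×3] PE[0][1] across cycles:
  after 0 — PE[0][1] acc=0, pass-E 0, pass-S 0
  after 1 — PE[0][1] acc=18, pass-E 9, pass-S 18
OS [2×3] PE[0][1] across cycles:
  after 0 — PE[0][1] acc=0, pass-E 0, pass-S 0
  after 1 — PE[0][1] acc=18, pass-E 9, pass-S 2
RS [2×2] PE[0][1] across cycles:
  after 0 — PE[0][1] acc=0, pass-E 0, pass-S 0
  after 1 — PE[0][1] acc=42, pass-E 42, pass-S 1

dataflow = RS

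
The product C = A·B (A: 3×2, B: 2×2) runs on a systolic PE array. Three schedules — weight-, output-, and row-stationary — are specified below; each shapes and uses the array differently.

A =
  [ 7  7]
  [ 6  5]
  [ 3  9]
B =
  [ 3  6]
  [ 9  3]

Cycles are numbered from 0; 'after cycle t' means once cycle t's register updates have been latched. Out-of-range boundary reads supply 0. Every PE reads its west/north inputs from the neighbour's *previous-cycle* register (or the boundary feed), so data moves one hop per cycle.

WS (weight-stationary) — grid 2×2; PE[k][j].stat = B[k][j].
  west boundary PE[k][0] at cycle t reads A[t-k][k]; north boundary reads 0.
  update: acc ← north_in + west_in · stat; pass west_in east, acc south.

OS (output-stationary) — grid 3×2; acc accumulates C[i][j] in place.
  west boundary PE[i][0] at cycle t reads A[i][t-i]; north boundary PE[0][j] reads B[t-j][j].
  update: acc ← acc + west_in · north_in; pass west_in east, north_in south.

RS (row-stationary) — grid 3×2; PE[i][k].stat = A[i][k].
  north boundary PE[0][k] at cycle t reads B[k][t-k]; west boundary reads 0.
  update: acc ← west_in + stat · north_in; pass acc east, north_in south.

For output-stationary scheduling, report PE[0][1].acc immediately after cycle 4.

OS on a 3×2 grid — tracing PE[0][1] and its feeders:
  c0 r0c0: 21 / 7 / 3
  c0 r0c1: 0 / 0 / 0
  c1 r0c0: 84 / 7 / 9
  c1 r0c1: 42 / 7 / 6
  c2 r0c0: 84 / 0 / 0
  c2 r0c1: 63 / 7 / 3
  c3 r0c0: 84 / 0 / 0
  c3 r0c1: 63 / 0 / 0
  c4 r0c0: 84 / 0 / 0
  c4 r0c1: 63 / 0 / 0

PE[0][1].acc = 63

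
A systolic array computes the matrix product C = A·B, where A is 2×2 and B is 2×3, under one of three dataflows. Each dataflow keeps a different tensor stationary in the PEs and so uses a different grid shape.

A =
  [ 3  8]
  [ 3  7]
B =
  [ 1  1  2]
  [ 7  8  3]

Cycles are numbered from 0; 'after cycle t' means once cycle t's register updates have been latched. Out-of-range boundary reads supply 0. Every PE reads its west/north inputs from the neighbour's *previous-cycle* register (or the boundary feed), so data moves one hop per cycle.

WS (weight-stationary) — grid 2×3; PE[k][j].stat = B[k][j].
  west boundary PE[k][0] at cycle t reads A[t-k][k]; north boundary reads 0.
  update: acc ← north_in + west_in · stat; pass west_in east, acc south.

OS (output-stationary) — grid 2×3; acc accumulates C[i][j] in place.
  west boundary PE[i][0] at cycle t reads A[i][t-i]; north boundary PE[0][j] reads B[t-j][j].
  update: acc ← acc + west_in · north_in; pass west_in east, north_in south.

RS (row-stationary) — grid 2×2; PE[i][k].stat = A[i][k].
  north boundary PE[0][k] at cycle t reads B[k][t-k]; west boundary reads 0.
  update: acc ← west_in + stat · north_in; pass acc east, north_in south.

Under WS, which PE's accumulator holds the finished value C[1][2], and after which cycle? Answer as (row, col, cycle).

(row, col, cycle) = (1, 2, 4)

WS — PE[1][2] is where C[1][2] collects:
  after 0 — PE[1][2] acc=0, pass-E 0, pass-S 0
  after 1 — PE[1][2] acc=0, pass-E 0, pass-S 0
  after 2 — PE[1][2] acc=0, pass-E 0, pass-S 0
  after 3 — PE[1][2] acc=30, pass-E 8, pass-S 30
  after 4 — PE[1][2] acc=27, pass-E 7, pass-S 27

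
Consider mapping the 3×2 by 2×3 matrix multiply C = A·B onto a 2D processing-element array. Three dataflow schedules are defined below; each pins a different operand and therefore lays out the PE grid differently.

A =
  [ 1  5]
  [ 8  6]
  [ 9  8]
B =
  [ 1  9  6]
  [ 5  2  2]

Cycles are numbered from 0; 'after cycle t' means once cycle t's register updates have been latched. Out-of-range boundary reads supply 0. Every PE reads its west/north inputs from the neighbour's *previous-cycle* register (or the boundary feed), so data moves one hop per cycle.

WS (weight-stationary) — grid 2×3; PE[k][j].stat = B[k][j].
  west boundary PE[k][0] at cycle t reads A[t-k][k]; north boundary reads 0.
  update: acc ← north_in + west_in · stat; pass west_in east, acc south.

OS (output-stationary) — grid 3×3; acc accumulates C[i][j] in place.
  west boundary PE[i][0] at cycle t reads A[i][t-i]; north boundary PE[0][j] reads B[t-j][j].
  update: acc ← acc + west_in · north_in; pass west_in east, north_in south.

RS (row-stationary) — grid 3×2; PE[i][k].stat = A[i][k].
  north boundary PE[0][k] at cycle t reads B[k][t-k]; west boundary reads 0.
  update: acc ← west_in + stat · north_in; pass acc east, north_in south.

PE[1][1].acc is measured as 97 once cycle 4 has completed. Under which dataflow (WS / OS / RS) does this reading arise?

dataflow = WS

— WS: 2×3; PE[1][1] trace:
  [0] (1,1) acc=0 (h:0 v:0)
  [1] (1,1) acc=0 (h:0 v:0)
  [2] (1,1) acc=19 (h:5 v:19)
  [3] (1,1) acc=84 (h:6 v:84)
  [4] (1,1) acc=97 (h:8 v:97)
— OS: 3×3; PE[1][1] trace:
  [0] (1,1) acc=0 (h:0 v:0)
  [1] (1,1) acc=0 (h:0 v:0)
  [2] (1,1) acc=72 (h:8 v:9)
  [3] (1,1) acc=84 (h:6 v:2)
  [4] (1,1) acc=84 (h:0 v:0)
— RS: 3×2; PE[1][1] trace:
  [0] (1,1) acc=0 (h:0 v:0)
  [1] (1,1) acc=0 (h:0 v:0)
  [2] (1,1) acc=38 (h:38 v:5)
  [3] (1,1) acc=84 (h:84 v:2)
  [4] (1,1) acc=60 (h:60 v:2)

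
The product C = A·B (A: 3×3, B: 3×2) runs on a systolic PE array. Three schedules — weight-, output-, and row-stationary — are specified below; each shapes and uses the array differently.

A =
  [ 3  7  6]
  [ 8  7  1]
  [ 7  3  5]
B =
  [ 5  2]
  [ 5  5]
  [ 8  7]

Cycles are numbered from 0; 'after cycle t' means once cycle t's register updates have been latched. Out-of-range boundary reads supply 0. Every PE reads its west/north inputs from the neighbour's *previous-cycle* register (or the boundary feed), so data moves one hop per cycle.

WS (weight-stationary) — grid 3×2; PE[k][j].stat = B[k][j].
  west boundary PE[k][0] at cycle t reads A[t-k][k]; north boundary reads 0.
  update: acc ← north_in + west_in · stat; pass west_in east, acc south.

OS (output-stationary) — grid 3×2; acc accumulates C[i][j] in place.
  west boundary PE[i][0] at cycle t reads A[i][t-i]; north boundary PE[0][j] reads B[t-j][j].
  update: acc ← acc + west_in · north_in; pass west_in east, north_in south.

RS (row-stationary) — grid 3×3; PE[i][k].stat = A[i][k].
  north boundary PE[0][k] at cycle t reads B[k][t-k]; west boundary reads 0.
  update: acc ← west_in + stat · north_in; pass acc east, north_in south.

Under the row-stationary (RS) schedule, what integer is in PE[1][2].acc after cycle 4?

RS on a 3×3 grid — tracing PE[1][2] and its feeders:
  cycle 0: PE[0][2] → acc 0, east 0, south 0
  cycle 0: PE[1][1] → acc 0, east 0, south 0
  cycle 0: PE[1][2] → acc 0, east 0, south 0
  cycle 1: PE[0][2] → acc 0, east 0, south 0
  cycle 1: PE[1][1] → acc 0, east 0, south 0
  cycle 1: PE[1][2] → acc 0, east 0, south 0
  cycle 2: PE[0][2] → acc 98, east 98, south 8
  cycle 2: PE[1][1] → acc 75, east 75, south 5
  cycle 2: PE[1][2] → acc 0, east 0, south 0
  cycle 3: PE[0][2] → acc 83, east 83, south 7
  cycle 3: PE[1][1] → acc 51, east 51, south 5
  cycle 3: PE[1][2] → acc 83, east 83, south 8
  cycle 4: PE[0][2] → acc 0, east 0, south 0
  cycle 4: PE[1][1] → acc 0, east 0, south 0
  cycle 4: PE[1][2] → acc 58, east 58, south 7

PE[1][2].acc = 58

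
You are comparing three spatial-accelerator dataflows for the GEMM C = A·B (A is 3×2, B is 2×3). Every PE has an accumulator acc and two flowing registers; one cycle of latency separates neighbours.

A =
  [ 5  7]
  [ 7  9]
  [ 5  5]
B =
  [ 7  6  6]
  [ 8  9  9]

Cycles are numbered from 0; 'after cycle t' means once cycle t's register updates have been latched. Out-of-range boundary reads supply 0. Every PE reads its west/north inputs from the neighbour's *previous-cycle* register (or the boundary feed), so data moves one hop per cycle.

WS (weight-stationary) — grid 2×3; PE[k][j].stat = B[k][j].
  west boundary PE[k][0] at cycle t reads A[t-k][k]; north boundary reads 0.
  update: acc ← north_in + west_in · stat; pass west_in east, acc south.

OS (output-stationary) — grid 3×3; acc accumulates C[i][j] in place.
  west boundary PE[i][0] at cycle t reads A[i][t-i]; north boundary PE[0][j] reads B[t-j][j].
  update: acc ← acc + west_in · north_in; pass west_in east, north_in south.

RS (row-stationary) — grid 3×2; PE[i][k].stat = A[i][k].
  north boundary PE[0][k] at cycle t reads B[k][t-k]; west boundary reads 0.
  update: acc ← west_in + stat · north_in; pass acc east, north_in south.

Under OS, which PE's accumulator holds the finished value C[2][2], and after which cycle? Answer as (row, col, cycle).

OS — PE[2][2] is where C[2][2] collects:
  step 0 · PE2,2: acc=0; fwd→0 fwd↓0
  step 1 · PE2,2: acc=0; fwd→0 fwd↓0
  step 2 · PE2,2: acc=0; fwd→0 fwd↓0
  step 3 · PE2,2: acc=0; fwd→0 fwd↓0
  step 4 · PE2,2: acc=30; fwd→5 fwd↓6
  step 5 · PE2,2: acc=75; fwd→5 fwd↓9

(row, col, cycle) = (2, 2, 5)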